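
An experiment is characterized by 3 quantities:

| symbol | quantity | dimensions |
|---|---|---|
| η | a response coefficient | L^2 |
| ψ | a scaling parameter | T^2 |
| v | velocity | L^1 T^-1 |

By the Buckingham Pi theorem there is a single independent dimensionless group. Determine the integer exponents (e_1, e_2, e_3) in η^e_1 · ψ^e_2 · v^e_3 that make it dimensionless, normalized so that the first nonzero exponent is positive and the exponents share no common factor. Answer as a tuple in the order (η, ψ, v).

L: e_1·(2) + e_2·(0) + e_3·(1) = 0
T: e_1·(0) + e_2·(2) + e_3·(-1) = 0
Solving this homogeneous linear system for the smallest-integer solution (first nonzero entry positive) gives (1, -1, -2).

(1, -1, -2)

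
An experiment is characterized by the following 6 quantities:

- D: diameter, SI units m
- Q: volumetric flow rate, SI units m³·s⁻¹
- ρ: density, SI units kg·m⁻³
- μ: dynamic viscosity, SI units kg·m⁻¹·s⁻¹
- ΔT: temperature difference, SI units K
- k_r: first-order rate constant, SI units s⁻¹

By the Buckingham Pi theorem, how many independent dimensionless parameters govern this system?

2

There are 6 variables and 4 base dimensions (M, L, T, Θ).
The dimension matrix has rank 4.
Independent dimensionless groups: 6 − 4 = 2.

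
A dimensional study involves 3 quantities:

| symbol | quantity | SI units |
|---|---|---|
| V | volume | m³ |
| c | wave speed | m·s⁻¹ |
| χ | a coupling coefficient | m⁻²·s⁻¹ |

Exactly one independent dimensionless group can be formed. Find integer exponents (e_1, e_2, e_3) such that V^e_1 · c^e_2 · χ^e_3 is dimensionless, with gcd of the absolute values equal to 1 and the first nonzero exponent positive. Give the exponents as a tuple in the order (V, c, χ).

(1, -1, 1)

L: e_1·(3) + e_2·(1) + e_3·(-2) = 0
T: e_1·(0) + e_2·(-1) + e_3·(-1) = 0
Solving this homogeneous linear system for the smallest-integer solution (first nonzero entry positive) gives (1, -1, 1).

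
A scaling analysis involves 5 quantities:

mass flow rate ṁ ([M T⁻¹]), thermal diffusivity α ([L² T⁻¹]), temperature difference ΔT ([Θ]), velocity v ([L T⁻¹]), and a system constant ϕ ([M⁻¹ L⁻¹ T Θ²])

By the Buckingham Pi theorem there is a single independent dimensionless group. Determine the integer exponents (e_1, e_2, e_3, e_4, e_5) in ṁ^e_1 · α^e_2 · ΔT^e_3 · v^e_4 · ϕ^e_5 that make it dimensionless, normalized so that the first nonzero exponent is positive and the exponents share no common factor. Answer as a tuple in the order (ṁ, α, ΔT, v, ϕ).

M: e_1·(1) + e_2·(0) + e_3·(0) + e_4·(0) + e_5·(-1) = 0
L: e_1·(0) + e_2·(2) + e_3·(0) + e_4·(1) + e_5·(-1) = 0
T: e_1·(-1) + e_2·(-1) + e_3·(0) + e_4·(-1) + e_5·(1) = 0
Θ: e_1·(0) + e_2·(0) + e_3·(1) + e_4·(0) + e_5·(2) = 0
Solving this homogeneous linear system for the smallest-integer solution (first nonzero entry positive) gives (1, 1, -2, -1, 1).

(1, 1, -2, -1, 1)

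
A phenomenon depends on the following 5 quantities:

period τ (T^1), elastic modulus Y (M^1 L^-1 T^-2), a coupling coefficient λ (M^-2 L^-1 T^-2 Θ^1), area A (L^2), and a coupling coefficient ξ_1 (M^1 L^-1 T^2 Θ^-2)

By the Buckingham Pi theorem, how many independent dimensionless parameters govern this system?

1

There are 5 variables and 4 base dimensions (M, L, T, Θ).
The dimension matrix has rank 4.
Independent dimensionless groups: 5 − 4 = 1.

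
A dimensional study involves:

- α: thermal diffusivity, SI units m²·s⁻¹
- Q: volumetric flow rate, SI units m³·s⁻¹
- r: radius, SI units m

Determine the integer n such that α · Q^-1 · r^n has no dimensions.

1

Balance the L exponent: (1)·n from r, plus (2) − (3) = -1 from the rest, must sum to zero.
n − 1 = 0, so n = 1.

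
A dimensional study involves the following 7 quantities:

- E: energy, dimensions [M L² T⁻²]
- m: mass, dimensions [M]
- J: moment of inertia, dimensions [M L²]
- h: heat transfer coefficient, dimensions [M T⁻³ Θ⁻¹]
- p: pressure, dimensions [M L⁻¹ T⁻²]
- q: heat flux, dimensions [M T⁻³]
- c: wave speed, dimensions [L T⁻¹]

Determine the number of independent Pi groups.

3

There are 7 variables and 4 base dimensions (M, L, T, Θ).
The dimension matrix has rank 4.
Independent dimensionless groups: 7 − 4 = 3.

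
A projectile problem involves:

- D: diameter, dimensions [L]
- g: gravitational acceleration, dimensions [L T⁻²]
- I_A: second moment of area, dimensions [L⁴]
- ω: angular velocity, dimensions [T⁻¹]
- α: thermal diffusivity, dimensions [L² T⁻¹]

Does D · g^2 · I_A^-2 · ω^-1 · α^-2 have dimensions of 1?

Sum the exponent of each base dimension across the product:
  L: [D]_L + 2·[g]_L − 2·[I_A]_L − [ω]_L − 2·[α]_L = (1) + 2·(1) − 2·(4) − (0) − 2·(2) = -9
  T: [D]_T + 2·[g]_T − 2·[I_A]_T − [ω]_T − 2·[α]_T = (0) + 2·(-2) − 2·(0) − (-1) − 2·(-1) = -1
Net dimensions [L⁻⁹ T⁻¹] ≠ [1] — not dimensionless.

no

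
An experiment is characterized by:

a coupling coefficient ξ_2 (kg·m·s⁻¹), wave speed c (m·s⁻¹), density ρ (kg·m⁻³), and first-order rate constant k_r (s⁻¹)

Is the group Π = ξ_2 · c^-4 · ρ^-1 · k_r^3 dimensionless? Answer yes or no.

yes

Sum the exponent of each base dimension across the product:
  M: [ξ_2]_M − 4·[c]_M − [ρ]_M + 3·[k_r]_M = (1) − 4·(0) − (1) + 3·(0) = 0
  L: [ξ_2]_L − 4·[c]_L − [ρ]_L + 3·[k_r]_L = (1) − 4·(1) − (-3) + 3·(0) = 0
  T: [ξ_2]_T − 4·[c]_T − [ρ]_T + 3·[k_r]_T = (-1) − 4·(-1) − (0) + 3·(-1) = 0
All base exponents vanish — dimensionless.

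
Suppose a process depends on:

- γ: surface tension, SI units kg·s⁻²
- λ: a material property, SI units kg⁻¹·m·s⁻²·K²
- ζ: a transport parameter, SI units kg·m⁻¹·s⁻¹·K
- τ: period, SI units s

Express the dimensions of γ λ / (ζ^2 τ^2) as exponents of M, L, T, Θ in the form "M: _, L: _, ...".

Collect each base-dimension exponent across the product:
  M: (1) + (-1) − 2·(1) − 2·(0) = -2
  L: (0) + (1) − 2·(-1) − 2·(0) = 3
  T: (-2) + (-2) − 2·(-1) − 2·(1) = -4
  Θ: (0) + (2) − 2·(1) − 2·(0) = 0
So the dimensions are [M⁻² L³ T⁻⁴].

M: -2, L: 3, T: -4, Θ: 0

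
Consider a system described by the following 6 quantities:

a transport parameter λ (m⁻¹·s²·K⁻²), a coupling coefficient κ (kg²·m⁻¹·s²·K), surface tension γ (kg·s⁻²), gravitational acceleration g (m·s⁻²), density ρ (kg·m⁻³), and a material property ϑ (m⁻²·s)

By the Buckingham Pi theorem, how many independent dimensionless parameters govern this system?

2

There are 6 variables and 4 base dimensions (M, L, T, Θ).
The dimension matrix has rank 4.
Independent dimensionless groups: 6 − 4 = 2.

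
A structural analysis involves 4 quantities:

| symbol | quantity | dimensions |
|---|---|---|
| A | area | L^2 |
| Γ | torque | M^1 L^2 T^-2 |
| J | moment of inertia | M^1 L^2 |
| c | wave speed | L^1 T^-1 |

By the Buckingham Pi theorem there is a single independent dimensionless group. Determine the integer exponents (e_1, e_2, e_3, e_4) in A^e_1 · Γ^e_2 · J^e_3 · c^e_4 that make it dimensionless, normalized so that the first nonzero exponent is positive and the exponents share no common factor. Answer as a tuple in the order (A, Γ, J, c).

(1, 1, -1, -2)

M: e_1·(0) + e_2·(1) + e_3·(1) + e_4·(0) = 0
L: e_1·(2) + e_2·(2) + e_3·(2) + e_4·(1) = 0
T: e_1·(0) + e_2·(-2) + e_3·(0) + e_4·(-1) = 0
Solving this homogeneous linear system for the smallest-integer solution (first nonzero entry positive) gives (1, 1, -1, -2).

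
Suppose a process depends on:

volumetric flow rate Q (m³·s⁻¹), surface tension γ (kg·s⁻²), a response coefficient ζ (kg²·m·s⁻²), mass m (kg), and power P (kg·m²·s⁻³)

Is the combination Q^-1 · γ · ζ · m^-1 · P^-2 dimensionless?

no

Sum the exponent of each base dimension across the product:
  M: −[Q]_M + [γ]_M + [ζ]_M − [m]_M − 2·[P]_M = −(0) + (1) + (2) − (1) − 2·(1) = 0
  L: −[Q]_L + [γ]_L + [ζ]_L − [m]_L − 2·[P]_L = −(3) + (0) + (1) − (0) − 2·(2) = -6
  T: −[Q]_T + [γ]_T + [ζ]_T − [m]_T − 2·[P]_T = −(-1) + (-2) + (-2) − (0) − 2·(-3) = 3
Net dimensions [L⁻⁶ T³] ≠ [1] — not dimensionless.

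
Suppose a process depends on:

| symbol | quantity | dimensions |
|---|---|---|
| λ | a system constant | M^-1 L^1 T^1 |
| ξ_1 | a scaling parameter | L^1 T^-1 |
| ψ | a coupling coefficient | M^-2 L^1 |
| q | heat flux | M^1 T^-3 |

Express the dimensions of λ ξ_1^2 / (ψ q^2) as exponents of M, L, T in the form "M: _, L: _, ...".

M: -1, L: 2, T: 5

Collect each base-dimension exponent across the product:
  M: (-1) + 2·(0) − (-2) − 2·(1) = -1
  L: (1) + 2·(1) − (1) − 2·(0) = 2
  T: (1) + 2·(-1) − (0) − 2·(-3) = 5
So the dimensions are [M⁻¹ L² T⁵].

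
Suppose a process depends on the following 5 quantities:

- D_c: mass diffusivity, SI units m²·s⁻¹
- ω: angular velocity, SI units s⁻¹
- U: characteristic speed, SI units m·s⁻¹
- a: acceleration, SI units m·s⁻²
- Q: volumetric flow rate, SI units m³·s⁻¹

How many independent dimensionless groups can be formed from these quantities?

3

There are 5 variables and 2 base dimensions (L, T).
The dimension matrix has rank 2.
Independent dimensionless groups: 5 − 2 = 3.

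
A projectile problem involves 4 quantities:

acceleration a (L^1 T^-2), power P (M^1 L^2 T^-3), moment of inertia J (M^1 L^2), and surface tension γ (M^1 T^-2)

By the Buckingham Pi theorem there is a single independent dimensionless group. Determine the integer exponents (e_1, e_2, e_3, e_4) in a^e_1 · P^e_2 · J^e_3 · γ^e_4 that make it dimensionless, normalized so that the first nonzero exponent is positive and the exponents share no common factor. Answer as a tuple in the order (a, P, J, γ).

(2, -2, 1, 1)

M: e_1·(0) + e_2·(1) + e_3·(1) + e_4·(1) = 0
L: e_1·(1) + e_2·(2) + e_3·(2) + e_4·(0) = 0
T: e_1·(-2) + e_2·(-3) + e_3·(0) + e_4·(-2) = 0
Solving this homogeneous linear system for the smallest-integer solution (first nonzero entry positive) gives (2, -2, 1, 1).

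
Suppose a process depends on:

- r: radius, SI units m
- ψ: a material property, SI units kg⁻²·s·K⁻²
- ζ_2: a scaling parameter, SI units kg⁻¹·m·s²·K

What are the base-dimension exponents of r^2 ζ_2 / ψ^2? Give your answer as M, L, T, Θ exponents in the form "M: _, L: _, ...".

M: 3, L: 3, T: 0, Θ: 5

Collect each base-dimension exponent across the product:
  M: 2·(0) − 2·(-2) + (-1) = 3
  L: 2·(1) − 2·(0) + (1) = 3
  T: 2·(0) − 2·(1) + (2) = 0
  Θ: 2·(0) − 2·(-2) + (1) = 5
So the dimensions are [M³ L³ Θ⁵].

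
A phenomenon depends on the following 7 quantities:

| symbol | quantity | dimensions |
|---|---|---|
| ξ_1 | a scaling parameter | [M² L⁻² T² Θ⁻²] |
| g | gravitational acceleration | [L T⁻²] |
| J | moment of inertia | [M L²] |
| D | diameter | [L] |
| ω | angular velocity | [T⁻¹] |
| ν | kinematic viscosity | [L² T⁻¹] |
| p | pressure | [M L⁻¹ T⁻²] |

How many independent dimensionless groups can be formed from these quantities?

3

There are 7 variables and 4 base dimensions (M, L, T, Θ).
The dimension matrix has rank 4.
Independent dimensionless groups: 7 − 4 = 3.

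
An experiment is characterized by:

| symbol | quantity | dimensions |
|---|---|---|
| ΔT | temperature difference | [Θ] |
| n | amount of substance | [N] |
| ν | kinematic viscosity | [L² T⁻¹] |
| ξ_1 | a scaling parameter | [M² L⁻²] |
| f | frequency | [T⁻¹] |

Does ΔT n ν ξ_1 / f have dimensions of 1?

no

Sum the exponent of each base dimension across the product:
  M: [ΔT]_M + [n]_M + [ν]_M + [ξ_1]_M − [f]_M = (0) + (0) + (0) + (2) − (0) = 2
  L: [ΔT]_L + [n]_L + [ν]_L + [ξ_1]_L − [f]_L = (0) + (0) + (2) + (-2) − (0) = 0
  T: [ΔT]_T + [n]_T + [ν]_T + [ξ_1]_T − [f]_T = (0) + (0) + (-1) + (0) − (-1) = 0
  Θ: [ΔT]_Θ + [n]_Θ + [ν]_Θ + [ξ_1]_Θ − [f]_Θ = (1) + (0) + (0) + (0) − (0) = 1
  N: [ΔT]_N + [n]_N + [ν]_N + [ξ_1]_N − [f]_N = (0) + (1) + (0) + (0) − (0) = 1
Net dimensions [M² Θ N] ≠ [1] — not dimensionless.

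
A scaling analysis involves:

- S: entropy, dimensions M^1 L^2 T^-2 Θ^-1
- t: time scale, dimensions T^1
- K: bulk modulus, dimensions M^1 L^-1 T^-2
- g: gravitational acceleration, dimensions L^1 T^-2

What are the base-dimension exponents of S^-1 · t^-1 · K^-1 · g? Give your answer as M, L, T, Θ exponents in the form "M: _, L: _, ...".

Collect each base-dimension exponent across the product:
  M: −(1) − (0) − (1) + (0) = -2
  L: −(2) − (0) − (-1) + (1) = 0
  T: −(-2) − (1) − (-2) + (-2) = 1
  Θ: −(-1) − (0) − (0) + (0) = 1
So the dimensions are [M⁻² T Θ].

M: -2, L: 0, T: 1, Θ: 1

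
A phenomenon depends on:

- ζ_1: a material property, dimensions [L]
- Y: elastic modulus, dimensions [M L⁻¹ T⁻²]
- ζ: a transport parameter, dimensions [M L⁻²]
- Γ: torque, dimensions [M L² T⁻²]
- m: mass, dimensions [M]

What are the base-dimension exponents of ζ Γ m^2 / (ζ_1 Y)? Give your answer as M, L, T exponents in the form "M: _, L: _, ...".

M: 3, L: 0, T: 0

Collect each base-dimension exponent across the product:
  M: −(0) − (1) + (1) + (1) + 2·(1) = 3
  L: −(1) − (-1) + (-2) + (2) + 2·(0) = 0
  T: −(0) − (-2) + (0) + (-2) + 2·(0) = 0
So the dimensions are [M³].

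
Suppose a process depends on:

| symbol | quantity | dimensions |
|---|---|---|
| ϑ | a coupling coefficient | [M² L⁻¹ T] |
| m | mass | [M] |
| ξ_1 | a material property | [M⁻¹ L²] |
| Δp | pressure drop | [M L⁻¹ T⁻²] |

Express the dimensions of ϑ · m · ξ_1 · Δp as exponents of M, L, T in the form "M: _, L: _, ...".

Collect each base-dimension exponent across the product:
  M: (2) + (1) + (-1) + (1) = 3
  L: (-1) + (0) + (2) + (-1) = 0
  T: (1) + (0) + (0) + (-2) = -1
So the dimensions are [M³ T⁻¹].

M: 3, L: 0, T: -1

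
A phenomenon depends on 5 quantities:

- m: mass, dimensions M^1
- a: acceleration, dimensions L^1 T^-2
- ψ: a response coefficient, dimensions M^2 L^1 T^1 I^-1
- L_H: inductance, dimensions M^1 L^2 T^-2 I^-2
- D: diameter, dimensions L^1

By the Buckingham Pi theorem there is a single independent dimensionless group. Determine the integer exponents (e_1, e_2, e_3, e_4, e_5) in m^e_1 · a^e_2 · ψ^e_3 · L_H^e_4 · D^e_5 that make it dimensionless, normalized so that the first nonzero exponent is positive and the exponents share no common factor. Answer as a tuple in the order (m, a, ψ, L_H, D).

(3, -2, -2, 1, 2)

M: e_1·(1) + e_2·(0) + e_3·(2) + e_4·(1) + e_5·(0) = 0
L: e_1·(0) + e_2·(1) + e_3·(1) + e_4·(2) + e_5·(1) = 0
T: e_1·(0) + e_2·(-2) + e_3·(1) + e_4·(-2) + e_5·(0) = 0
I: e_1·(0) + e_2·(0) + e_3·(-1) + e_4·(-2) + e_5·(0) = 0
Solving this homogeneous linear system for the smallest-integer solution (first nonzero entry positive) gives (3, -2, -2, 1, 2).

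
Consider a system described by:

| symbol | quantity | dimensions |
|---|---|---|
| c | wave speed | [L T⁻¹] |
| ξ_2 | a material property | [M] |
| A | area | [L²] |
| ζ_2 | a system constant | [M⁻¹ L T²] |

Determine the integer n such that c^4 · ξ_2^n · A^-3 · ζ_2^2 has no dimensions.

Balance the M exponent: (1)·n from ξ_2, plus 4·(0) − 3·(0) + 2·(-1) = -2 from the rest, must sum to zero.
n − 2 = 0, so n = 2.

2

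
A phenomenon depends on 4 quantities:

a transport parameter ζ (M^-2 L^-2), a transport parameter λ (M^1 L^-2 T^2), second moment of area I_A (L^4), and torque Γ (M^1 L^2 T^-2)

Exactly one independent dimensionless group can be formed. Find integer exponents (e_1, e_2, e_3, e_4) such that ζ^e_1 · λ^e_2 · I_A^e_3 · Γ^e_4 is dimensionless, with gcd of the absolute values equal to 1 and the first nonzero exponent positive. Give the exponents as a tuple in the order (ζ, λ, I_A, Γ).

M: e_1·(-2) + e_2·(1) + e_3·(0) + e_4·(1) = 0
L: e_1·(-2) + e_2·(-2) + e_3·(4) + e_4·(2) = 0
T: e_1·(0) + e_2·(2) + e_3·(0) + e_4·(-2) = 0
Solving this homogeneous linear system for the smallest-integer solution (first nonzero entry positive) gives (2, 2, 1, 2).

(2, 2, 1, 2)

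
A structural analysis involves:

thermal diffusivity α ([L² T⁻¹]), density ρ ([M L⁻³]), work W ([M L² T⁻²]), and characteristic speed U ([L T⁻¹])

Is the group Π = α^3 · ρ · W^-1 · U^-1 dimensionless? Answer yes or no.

yes

Sum the exponent of each base dimension across the product:
  M: 3·[α]_M + [ρ]_M − [W]_M − [U]_M = 3·(0) + (1) − (1) − (0) = 0
  L: 3·[α]_L + [ρ]_L − [W]_L − [U]_L = 3·(2) + (-3) − (2) − (1) = 0
  T: 3·[α]_T + [ρ]_T − [W]_T − [U]_T = 3·(-1) + (0) − (-2) − (-1) = 0
All base exponents vanish — dimensionless.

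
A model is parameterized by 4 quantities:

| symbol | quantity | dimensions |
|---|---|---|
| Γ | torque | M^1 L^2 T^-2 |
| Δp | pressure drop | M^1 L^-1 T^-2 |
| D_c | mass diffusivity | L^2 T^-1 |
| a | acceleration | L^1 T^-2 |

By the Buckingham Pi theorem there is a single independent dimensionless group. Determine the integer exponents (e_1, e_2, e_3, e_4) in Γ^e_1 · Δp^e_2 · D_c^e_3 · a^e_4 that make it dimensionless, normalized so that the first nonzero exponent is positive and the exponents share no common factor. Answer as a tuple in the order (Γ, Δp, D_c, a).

(1, -1, -2, 1)

M: e_1·(1) + e_2·(1) + e_3·(0) + e_4·(0) = 0
L: e_1·(2) + e_2·(-1) + e_3·(2) + e_4·(1) = 0
T: e_1·(-2) + e_2·(-2) + e_3·(-1) + e_4·(-2) = 0
Solving this homogeneous linear system for the smallest-integer solution (first nonzero entry positive) gives (1, -1, -2, 1).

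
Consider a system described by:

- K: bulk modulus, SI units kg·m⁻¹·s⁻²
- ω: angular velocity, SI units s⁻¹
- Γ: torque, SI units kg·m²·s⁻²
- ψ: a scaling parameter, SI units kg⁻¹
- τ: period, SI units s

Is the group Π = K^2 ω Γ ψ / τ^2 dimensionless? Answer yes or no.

no

Sum the exponent of each base dimension across the product:
  M: 2·[K]_M + [ω]_M + [Γ]_M + [ψ]_M − 2·[τ]_M = 2·(1) + (0) + (1) + (-1) − 2·(0) = 2
  L: 2·[K]_L + [ω]_L + [Γ]_L + [ψ]_L − 2·[τ]_L = 2·(-1) + (0) + (2) + (0) − 2·(0) = 0
  T: 2·[K]_T + [ω]_T + [Γ]_T + [ψ]_T − 2·[τ]_T = 2·(-2) + (-1) + (-2) + (0) − 2·(1) = -9
Net dimensions [M² T⁻⁹] ≠ [1] — not dimensionless.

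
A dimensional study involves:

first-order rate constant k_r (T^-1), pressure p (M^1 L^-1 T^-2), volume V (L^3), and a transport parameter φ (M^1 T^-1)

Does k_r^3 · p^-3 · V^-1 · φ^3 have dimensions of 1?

yes

Sum the exponent of each base dimension across the product:
  M: 3·[k_r]_M − 3·[p]_M − [V]_M + 3·[φ]_M = 3·(0) − 3·(1) − (0) + 3·(1) = 0
  L: 3·[k_r]_L − 3·[p]_L − [V]_L + 3·[φ]_L = 3·(0) − 3·(-1) − (3) + 3·(0) = 0
  T: 3·[k_r]_T − 3·[p]_T − [V]_T + 3·[φ]_T = 3·(-1) − 3·(-2) − (0) + 3·(-1) = 0
All base exponents vanish — dimensionless.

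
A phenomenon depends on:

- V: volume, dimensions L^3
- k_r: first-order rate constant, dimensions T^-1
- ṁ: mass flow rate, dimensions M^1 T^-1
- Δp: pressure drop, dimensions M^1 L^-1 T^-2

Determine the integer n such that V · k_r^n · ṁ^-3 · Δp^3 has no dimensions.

Balance the T exponent: (-1)·n from k_r, plus (0) − 3·(-1) + 3·(-2) = -3 from the rest, must sum to zero.
−n − 3 = 0, so n = -3.

-3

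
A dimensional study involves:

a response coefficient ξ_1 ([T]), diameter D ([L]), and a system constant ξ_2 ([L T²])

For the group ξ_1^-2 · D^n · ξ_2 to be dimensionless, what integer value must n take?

Balance the L exponent: (1)·n from D, plus −2·(0) + (1) = 1 from the rest, must sum to zero.
n + 1 = 0, so n = -1.

-1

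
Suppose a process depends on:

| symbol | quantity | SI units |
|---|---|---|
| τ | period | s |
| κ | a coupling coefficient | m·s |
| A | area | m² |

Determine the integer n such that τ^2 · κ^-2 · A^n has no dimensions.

1

Balance the L exponent: (2)·n from A, plus 2·(0) − 2·(1) = -2 from the rest, must sum to zero.
2n − 2 = 0, so n = 1.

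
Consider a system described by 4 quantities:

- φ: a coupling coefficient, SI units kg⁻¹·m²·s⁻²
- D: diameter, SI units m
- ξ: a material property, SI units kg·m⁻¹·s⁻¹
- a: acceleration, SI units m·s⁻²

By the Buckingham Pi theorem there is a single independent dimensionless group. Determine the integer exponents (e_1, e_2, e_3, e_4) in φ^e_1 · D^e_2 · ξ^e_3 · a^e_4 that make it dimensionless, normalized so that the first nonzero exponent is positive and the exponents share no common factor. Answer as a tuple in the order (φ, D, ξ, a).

(2, 1, 2, -3)

M: e_1·(-1) + e_2·(0) + e_3·(1) + e_4·(0) = 0
L: e_1·(2) + e_2·(1) + e_3·(-1) + e_4·(1) = 0
T: e_1·(-2) + e_2·(0) + e_3·(-1) + e_4·(-2) = 0
Solving this homogeneous linear system for the smallest-integer solution (first nonzero entry positive) gives (2, 1, 2, -3).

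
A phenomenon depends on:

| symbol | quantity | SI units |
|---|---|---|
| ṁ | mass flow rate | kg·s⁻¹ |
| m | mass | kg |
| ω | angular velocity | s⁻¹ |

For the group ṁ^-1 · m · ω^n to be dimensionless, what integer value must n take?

1

Balance the T exponent: (-1)·n from ω, plus −(-1) + (0) = 1 from the rest, must sum to zero.
−n + 1 = 0, so n = 1.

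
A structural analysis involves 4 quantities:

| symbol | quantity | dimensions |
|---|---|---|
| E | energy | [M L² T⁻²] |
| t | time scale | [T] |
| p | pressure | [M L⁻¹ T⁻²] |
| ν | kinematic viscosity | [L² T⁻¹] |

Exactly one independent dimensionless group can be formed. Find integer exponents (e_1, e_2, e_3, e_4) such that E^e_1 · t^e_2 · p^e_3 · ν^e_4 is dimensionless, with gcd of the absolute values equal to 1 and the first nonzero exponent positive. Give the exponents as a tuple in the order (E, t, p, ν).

M: e_1·(1) + e_2·(0) + e_3·(1) + e_4·(0) = 0
L: e_1·(2) + e_2·(0) + e_3·(-1) + e_4·(2) = 0
T: e_1·(-2) + e_2·(1) + e_3·(-2) + e_4·(-1) = 0
Solving this homogeneous linear system for the smallest-integer solution (first nonzero entry positive) gives (2, -3, -2, -3).

(2, -3, -2, -3)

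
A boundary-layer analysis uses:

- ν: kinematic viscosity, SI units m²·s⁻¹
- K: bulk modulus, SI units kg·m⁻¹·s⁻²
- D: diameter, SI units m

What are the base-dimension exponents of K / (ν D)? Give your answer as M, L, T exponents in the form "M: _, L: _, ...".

M: 1, L: -4, T: -1

Collect each base-dimension exponent across the product:
  M: −(0) + (1) − (0) = 1
  L: −(2) + (-1) − (1) = -4
  T: −(-1) + (-2) − (0) = -1
So the dimensions are [M L⁻⁴ T⁻¹].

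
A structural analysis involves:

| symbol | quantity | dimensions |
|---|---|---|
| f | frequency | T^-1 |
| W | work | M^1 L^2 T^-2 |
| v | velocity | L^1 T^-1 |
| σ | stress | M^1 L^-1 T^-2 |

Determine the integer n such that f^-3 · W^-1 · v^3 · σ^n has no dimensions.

Balance the M exponent: (1)·n from σ, plus −3·(0) − (1) + 3·(0) = -1 from the rest, must sum to zero.
n − 1 = 0, so n = 1.

1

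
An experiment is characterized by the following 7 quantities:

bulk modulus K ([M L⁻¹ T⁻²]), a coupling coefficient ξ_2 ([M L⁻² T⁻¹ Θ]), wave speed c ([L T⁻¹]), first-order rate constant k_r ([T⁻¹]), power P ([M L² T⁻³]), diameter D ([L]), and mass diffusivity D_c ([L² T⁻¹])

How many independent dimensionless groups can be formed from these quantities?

There are 7 variables and 4 base dimensions (M, L, T, Θ).
The dimension matrix has rank 4.
Independent dimensionless groups: 7 − 4 = 3.

3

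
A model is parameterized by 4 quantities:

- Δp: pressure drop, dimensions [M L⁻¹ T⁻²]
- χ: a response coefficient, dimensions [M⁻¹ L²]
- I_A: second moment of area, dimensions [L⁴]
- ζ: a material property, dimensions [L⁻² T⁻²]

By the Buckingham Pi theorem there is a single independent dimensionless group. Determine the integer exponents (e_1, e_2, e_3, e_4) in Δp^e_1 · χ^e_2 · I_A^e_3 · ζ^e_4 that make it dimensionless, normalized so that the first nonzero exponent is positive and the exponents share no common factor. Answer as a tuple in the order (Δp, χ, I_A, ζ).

M: e_1·(1) + e_2·(-1) + e_3·(0) + e_4·(0) = 0
L: e_1·(-1) + e_2·(2) + e_3·(4) + e_4·(-2) = 0
T: e_1·(-2) + e_2·(0) + e_3·(0) + e_4·(-2) = 0
Solving this homogeneous linear system for the smallest-integer solution (first nonzero entry positive) gives (4, 4, -3, -4).

(4, 4, -3, -4)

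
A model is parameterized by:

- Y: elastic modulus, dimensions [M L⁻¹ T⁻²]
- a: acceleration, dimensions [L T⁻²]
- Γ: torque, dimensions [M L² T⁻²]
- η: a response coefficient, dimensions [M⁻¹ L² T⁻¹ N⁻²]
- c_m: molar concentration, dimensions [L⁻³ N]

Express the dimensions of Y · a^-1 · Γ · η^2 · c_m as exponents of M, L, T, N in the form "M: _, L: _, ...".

Collect each base-dimension exponent across the product:
  M: (1) − (0) + (1) + 2·(-1) + (0) = 0
  L: (-1) − (1) + (2) + 2·(2) + (-3) = 1
  T: (-2) − (-2) + (-2) + 2·(-1) + (0) = -4
  N: (0) − (0) + (0) + 2·(-2) + (1) = -3
So the dimensions are [L T⁻⁴ N⁻³].

M: 0, L: 1, T: -4, N: -3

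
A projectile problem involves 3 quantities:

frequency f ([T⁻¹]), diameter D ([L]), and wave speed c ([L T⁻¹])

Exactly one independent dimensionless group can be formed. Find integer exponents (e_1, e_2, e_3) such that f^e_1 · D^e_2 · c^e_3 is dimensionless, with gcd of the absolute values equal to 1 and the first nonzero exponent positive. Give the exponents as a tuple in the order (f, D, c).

L: e_1·(0) + e_2·(1) + e_3·(1) = 0
T: e_1·(-1) + e_2·(0) + e_3·(-1) = 0
Solving this homogeneous linear system for the smallest-integer solution (first nonzero entry positive) gives (1, 1, -1).

(1, 1, -1)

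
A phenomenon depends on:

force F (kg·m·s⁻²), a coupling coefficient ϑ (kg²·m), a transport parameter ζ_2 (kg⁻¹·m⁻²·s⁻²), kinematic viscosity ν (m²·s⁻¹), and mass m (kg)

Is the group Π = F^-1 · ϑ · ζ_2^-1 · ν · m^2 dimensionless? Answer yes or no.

no

Sum the exponent of each base dimension across the product:
  M: −[F]_M + [ϑ]_M − [ζ_2]_M + [ν]_M + 2·[m]_M = −(1) + (2) − (-1) + (0) + 2·(1) = 4
  L: −[F]_L + [ϑ]_L − [ζ_2]_L + [ν]_L + 2·[m]_L = −(1) + (1) − (-2) + (2) + 2·(0) = 4
  T: −[F]_T + [ϑ]_T − [ζ_2]_T + [ν]_T + 2·[m]_T = −(-2) + (0) − (-2) + (-1) + 2·(0) = 3
Net dimensions [M⁴ L⁴ T³] ≠ [1] — not dimensionless.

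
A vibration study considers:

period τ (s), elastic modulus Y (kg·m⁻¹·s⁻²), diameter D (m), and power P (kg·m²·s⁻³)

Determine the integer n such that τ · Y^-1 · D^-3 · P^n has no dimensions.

Balance the M exponent: (1)·n from P, plus (0) − (1) − 3·(0) = -1 from the rest, must sum to zero.
n − 1 = 0, so n = 1.

1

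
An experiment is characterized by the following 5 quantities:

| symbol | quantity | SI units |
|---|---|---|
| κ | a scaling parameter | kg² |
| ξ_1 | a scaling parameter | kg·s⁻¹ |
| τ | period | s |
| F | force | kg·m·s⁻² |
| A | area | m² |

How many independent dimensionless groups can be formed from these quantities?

There are 5 variables and 3 base dimensions (M, L, T).
The dimension matrix has rank 3.
Independent dimensionless groups: 5 − 3 = 2.

2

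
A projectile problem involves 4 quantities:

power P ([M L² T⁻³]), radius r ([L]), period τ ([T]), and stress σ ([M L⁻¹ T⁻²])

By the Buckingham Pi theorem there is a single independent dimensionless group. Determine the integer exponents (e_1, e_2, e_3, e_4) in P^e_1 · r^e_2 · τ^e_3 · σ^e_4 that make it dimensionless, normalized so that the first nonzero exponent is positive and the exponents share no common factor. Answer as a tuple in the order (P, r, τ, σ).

M: e_1·(1) + e_2·(0) + e_3·(0) + e_4·(1) = 0
L: e_1·(2) + e_2·(1) + e_3·(0) + e_4·(-1) = 0
T: e_1·(-3) + e_2·(0) + e_3·(1) + e_4·(-2) = 0
Solving this homogeneous linear system for the smallest-integer solution (first nonzero entry positive) gives (1, -3, 1, -1).

(1, -3, 1, -1)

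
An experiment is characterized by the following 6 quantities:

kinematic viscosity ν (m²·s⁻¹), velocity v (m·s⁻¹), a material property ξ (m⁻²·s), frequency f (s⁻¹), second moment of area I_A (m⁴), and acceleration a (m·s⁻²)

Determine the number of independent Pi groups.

4

There are 6 variables and 2 base dimensions (L, T).
The dimension matrix has rank 2.
Independent dimensionless groups: 6 − 2 = 4.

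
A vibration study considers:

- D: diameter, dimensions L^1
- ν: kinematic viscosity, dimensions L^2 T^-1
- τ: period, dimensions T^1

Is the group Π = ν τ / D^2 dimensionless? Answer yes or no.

Sum the exponent of each base dimension across the product:
  M: −2·[D]_M + [ν]_M + [τ]_M = −2·(0) + (0) + (0) = 0
  L: −2·[D]_L + [ν]_L + [τ]_L = −2·(1) + (2) + (0) = 0
  T: −2·[D]_T + [ν]_T + [τ]_T = −2·(0) + (-1) + (1) = 0
All base exponents vanish — dimensionless.

yes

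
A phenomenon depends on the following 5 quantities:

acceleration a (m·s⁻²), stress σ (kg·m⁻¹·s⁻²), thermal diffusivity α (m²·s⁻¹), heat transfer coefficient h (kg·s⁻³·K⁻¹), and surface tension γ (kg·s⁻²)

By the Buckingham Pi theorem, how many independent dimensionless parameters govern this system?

1

There are 5 variables and 4 base dimensions (M, L, T, Θ).
The dimension matrix has rank 4.
Independent dimensionless groups: 5 − 4 = 1.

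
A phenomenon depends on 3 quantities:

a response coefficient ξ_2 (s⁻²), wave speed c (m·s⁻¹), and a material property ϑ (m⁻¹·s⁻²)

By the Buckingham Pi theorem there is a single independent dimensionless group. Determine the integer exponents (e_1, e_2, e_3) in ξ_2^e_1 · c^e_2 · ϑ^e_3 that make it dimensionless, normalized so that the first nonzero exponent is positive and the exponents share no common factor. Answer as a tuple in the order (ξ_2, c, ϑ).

L: e_1·(0) + e_2·(1) + e_3·(-1) = 0
T: e_1·(-2) + e_2·(-1) + e_3·(-2) = 0
Solving this homogeneous linear system for the smallest-integer solution (first nonzero entry positive) gives (3, -2, -2).

(3, -2, -2)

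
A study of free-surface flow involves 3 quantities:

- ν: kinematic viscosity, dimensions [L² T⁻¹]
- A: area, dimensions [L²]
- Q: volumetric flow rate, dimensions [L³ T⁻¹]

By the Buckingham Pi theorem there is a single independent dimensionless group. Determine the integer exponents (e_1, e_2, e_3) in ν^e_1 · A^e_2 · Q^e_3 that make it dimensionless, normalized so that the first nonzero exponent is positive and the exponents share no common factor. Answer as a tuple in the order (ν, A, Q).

L: e_1·(2) + e_2·(2) + e_3·(3) = 0
T: e_1·(-1) + e_2·(0) + e_3·(-1) = 0
Solving this homogeneous linear system for the smallest-integer solution (first nonzero entry positive) gives (2, 1, -2).

(2, 1, -2)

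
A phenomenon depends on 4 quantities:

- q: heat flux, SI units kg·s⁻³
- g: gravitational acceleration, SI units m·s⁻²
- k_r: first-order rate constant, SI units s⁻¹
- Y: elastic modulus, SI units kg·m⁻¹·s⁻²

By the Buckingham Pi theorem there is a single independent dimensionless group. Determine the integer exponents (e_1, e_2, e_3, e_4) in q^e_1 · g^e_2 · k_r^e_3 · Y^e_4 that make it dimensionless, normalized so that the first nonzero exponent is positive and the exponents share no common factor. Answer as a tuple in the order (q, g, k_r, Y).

(1, -1, 1, -1)

M: e_1·(1) + e_2·(0) + e_3·(0) + e_4·(1) = 0
L: e_1·(0) + e_2·(1) + e_3·(0) + e_4·(-1) = 0
T: e_1·(-3) + e_2·(-2) + e_3·(-1) + e_4·(-2) = 0
Solving this homogeneous linear system for the smallest-integer solution (first nonzero entry positive) gives (1, -1, 1, -1).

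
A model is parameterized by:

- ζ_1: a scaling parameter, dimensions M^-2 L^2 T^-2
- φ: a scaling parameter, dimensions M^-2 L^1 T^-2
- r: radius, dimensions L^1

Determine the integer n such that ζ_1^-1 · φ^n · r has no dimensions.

Balance the M exponent: (-2)·n from φ, plus −(-2) + (0) = 2 from the rest, must sum to zero.
-2n + 2 = 0, so n = 1.

1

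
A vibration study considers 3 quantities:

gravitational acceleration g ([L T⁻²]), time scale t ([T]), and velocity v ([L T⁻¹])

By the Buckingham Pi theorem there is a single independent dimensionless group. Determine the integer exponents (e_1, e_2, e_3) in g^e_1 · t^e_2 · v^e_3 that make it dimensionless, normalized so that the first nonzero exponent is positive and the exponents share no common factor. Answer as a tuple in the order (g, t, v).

(1, 1, -1)

L: e_1·(1) + e_2·(0) + e_3·(1) = 0
T: e_1·(-2) + e_2·(1) + e_3·(-1) = 0
Solving this homogeneous linear system for the smallest-integer solution (first nonzero entry positive) gives (1, 1, -1).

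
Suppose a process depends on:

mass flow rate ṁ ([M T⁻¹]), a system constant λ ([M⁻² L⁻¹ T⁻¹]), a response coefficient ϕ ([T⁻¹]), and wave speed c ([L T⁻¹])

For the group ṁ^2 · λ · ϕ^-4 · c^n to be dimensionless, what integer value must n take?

1

Balance the L exponent: (1)·n from c, plus 2·(0) + (-1) − 4·(0) = -1 from the rest, must sum to zero.
n − 1 = 0, so n = 1.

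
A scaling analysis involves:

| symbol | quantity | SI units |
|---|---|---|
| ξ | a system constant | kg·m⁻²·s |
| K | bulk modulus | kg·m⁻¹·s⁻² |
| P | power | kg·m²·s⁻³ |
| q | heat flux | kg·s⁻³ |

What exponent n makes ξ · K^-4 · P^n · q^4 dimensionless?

-1

Balance the M exponent: (1)·n from P, plus (1) − 4·(1) + 4·(1) = 1 from the rest, must sum to zero.
n + 1 = 0, so n = -1.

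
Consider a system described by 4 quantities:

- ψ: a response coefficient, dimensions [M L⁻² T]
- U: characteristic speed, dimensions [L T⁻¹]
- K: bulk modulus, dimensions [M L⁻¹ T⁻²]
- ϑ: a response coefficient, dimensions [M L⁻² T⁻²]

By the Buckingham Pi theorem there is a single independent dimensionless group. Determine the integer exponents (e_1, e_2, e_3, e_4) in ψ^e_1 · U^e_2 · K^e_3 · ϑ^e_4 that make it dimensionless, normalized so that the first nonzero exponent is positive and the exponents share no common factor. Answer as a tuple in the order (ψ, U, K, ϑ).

(1, 3, -3, 2)

M: e_1·(1) + e_2·(0) + e_3·(1) + e_4·(1) = 0
L: e_1·(-2) + e_2·(1) + e_3·(-1) + e_4·(-2) = 0
T: e_1·(1) + e_2·(-1) + e_3·(-2) + e_4·(-2) = 0
Solving this homogeneous linear system for the smallest-integer solution (first nonzero entry positive) gives (1, 3, -3, 2).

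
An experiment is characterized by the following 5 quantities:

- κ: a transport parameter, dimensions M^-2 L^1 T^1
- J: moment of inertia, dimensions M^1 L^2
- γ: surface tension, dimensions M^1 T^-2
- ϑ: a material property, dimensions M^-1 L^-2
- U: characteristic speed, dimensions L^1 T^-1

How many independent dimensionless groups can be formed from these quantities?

There are 5 variables and 3 base dimensions (M, L, T).
The dimension matrix has rank 3.
Independent dimensionless groups: 5 − 3 = 2.

2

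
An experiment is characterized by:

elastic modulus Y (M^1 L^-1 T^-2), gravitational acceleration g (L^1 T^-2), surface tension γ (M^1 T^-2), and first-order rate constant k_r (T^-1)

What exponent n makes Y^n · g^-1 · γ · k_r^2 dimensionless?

Balance the M exponent: (1)·n from Y, plus −(0) + (1) + 2·(0) = 1 from the rest, must sum to zero.
n + 1 = 0, so n = -1.

-1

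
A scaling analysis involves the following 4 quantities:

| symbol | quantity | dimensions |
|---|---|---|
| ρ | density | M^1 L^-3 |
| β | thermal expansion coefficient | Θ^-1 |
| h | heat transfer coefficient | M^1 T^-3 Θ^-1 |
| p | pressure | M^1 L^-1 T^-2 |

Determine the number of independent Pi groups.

There are 4 variables and 4 base dimensions (M, L, T, Θ).
The dimension matrix has rank 3 (less than 4: the dimension vectors are linearly dependent).
Independent dimensionless groups: 4 − 3 = 1.

1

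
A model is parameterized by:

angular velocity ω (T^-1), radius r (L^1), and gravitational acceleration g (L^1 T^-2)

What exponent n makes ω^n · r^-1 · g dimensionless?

Balance the T exponent: (-1)·n from ω, plus −(0) + (-2) = -2 from the rest, must sum to zero.
−n − 2 = 0, so n = -2.

-2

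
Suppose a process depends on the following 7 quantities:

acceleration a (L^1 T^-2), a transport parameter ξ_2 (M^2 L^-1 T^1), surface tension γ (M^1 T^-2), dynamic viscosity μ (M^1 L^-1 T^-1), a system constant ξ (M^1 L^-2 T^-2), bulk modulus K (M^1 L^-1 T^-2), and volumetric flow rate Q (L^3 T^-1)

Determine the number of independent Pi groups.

There are 7 variables and 3 base dimensions (M, L, T).
The dimension matrix has rank 3.
Independent dimensionless groups: 7 − 3 = 4.

4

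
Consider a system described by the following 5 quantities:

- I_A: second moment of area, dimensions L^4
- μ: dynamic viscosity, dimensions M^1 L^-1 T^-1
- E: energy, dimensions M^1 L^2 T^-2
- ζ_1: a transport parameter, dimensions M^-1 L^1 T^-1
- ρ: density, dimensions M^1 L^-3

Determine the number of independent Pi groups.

2

There are 5 variables and 3 base dimensions (M, L, T).
The dimension matrix has rank 3.
Independent dimensionless groups: 5 − 3 = 2.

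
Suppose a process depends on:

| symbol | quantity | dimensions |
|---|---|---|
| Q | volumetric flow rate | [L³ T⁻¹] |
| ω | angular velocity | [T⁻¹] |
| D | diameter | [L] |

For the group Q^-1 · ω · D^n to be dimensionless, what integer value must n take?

Balance the L exponent: (1)·n from D, plus −(3) + (0) = -3 from the rest, must sum to zero.
n − 3 = 0, so n = 3.

3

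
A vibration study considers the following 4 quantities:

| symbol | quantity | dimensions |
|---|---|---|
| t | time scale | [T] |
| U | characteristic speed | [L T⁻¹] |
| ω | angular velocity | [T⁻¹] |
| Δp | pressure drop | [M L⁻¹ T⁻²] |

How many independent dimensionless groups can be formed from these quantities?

1

There are 4 variables and 3 base dimensions (M, L, T).
The dimension matrix has rank 3.
Independent dimensionless groups: 4 − 3 = 1.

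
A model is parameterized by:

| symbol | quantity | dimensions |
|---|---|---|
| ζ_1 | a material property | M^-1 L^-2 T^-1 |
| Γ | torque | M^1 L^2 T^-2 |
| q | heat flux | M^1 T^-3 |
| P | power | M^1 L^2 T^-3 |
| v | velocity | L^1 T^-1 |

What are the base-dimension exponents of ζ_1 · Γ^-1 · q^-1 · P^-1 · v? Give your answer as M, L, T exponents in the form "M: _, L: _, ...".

M: -4, L: -5, T: 6

Collect each base-dimension exponent across the product:
  M: (-1) − (1) − (1) − (1) + (0) = -4
  L: (-2) − (2) − (0) − (2) + (1) = -5
  T: (-1) − (-2) − (-3) − (-3) + (-1) = 6
So the dimensions are [M⁻⁴ L⁻⁵ T⁶].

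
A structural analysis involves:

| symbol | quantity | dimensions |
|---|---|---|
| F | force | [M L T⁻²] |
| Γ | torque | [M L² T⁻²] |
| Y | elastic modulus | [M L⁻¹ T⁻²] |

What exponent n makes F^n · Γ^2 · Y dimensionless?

-3

Balance the M exponent: (1)·n from F, plus 2·(1) + (1) = 3 from the rest, must sum to zero.
n + 3 = 0, so n = -3.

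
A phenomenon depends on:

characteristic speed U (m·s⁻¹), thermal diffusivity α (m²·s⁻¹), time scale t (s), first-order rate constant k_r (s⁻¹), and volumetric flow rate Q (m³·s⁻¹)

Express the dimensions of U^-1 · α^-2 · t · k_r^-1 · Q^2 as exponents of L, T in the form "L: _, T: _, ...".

Collect each base-dimension exponent across the product:
  L: −(1) − 2·(2) + (0) − (0) + 2·(3) = 1
  T: −(-1) − 2·(-1) + (1) − (-1) + 2·(-1) = 3
So the dimensions are [L T³].

L: 1, T: 3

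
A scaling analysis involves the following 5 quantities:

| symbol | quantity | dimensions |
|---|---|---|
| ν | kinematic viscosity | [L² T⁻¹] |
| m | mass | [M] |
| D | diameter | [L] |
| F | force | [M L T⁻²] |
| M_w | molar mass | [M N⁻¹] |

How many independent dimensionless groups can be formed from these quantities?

1

There are 5 variables and 4 base dimensions (M, L, T, N).
The dimension matrix has rank 4.
Independent dimensionless groups: 5 − 4 = 1.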